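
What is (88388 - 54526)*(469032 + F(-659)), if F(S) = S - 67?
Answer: 15857777772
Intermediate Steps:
F(S) = -67 + S
(88388 - 54526)*(469032 + F(-659)) = (88388 - 54526)*(469032 + (-67 - 659)) = 33862*(469032 - 726) = 33862*468306 = 15857777772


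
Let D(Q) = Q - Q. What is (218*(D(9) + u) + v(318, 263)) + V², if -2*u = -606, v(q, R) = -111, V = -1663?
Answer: 2831512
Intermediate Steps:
u = 303 (u = -½*(-606) = 303)
D(Q) = 0
(218*(D(9) + u) + v(318, 263)) + V² = (218*(0 + 303) - 111) + (-1663)² = (218*303 - 111) + 2765569 = (66054 - 111) + 2765569 = 65943 + 2765569 = 2831512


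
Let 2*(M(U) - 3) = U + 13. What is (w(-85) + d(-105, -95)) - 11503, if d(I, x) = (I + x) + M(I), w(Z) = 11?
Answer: -11735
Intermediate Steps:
M(U) = 19/2 + U/2 (M(U) = 3 + (U + 13)/2 = 3 + (13 + U)/2 = 3 + (13/2 + U/2) = 19/2 + U/2)
d(I, x) = 19/2 + x + 3*I/2 (d(I, x) = (I + x) + (19/2 + I/2) = 19/2 + x + 3*I/2)
(w(-85) + d(-105, -95)) - 11503 = (11 + (19/2 - 95 + (3/2)*(-105))) - 11503 = (11 + (19/2 - 95 - 315/2)) - 11503 = (11 - 243) - 11503 = -232 - 11503 = -11735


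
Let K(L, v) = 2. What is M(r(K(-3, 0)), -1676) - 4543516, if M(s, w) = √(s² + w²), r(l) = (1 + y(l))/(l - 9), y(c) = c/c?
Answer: -4543516 + 2*√34409957/7 ≈ -4.5418e+6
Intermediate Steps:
y(c) = 1
r(l) = 2/(-9 + l) (r(l) = (1 + 1)/(l - 9) = 2/(-9 + l))
M(r(K(-3, 0)), -1676) - 4543516 = √((2/(-9 + 2))² + (-1676)²) - 4543516 = √((2/(-7))² + 2808976) - 4543516 = √((2*(-⅐))² + 2808976) - 4543516 = √((-2/7)² + 2808976) - 4543516 = √(4/49 + 2808976) - 4543516 = √(137639828/49) - 4543516 = 2*√34409957/7 - 4543516 = -4543516 + 2*√34409957/7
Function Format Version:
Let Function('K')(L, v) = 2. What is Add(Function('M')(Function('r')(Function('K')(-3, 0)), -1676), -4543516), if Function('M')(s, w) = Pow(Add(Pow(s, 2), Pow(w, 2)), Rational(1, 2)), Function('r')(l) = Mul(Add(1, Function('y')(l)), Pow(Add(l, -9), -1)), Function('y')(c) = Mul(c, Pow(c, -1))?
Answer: Add(-4543516, Mul(Rational(2, 7), Pow(34409957, Rational(1, 2)))) ≈ -4.5418e+6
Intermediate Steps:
Function('y')(c) = 1
Function('r')(l) = Mul(2, Pow(Add(-9, l), -1)) (Function('r')(l) = Mul(Add(1, 1), Pow(Add(l, -9), -1)) = Mul(2, Pow(Add(-9, l), -1)))
Add(Function('M')(Function('r')(Function('K')(-3, 0)), -1676), -4543516) = Add(Pow(Add(Pow(Mul(2, Pow(Add(-9, 2), -1)), 2), Pow(-1676, 2)), Rational(1, 2)), -4543516) = Add(Pow(Add(Pow(Mul(2, Pow(-7, -1)), 2), 2808976), Rational(1, 2)), -4543516) = Add(Pow(Add(Pow(Mul(2, Rational(-1, 7)), 2), 2808976), Rational(1, 2)), -4543516) = Add(Pow(Add(Pow(Rational(-2, 7), 2), 2808976), Rational(1, 2)), -4543516) = Add(Pow(Add(Rational(4, 49), 2808976), Rational(1, 2)), -4543516) = Add(Pow(Rational(137639828, 49), Rational(1, 2)), -4543516) = Add(Mul(Rational(2, 7), Pow(34409957, Rational(1, 2))), -4543516) = Add(-4543516, Mul(Rational(2, 7), Pow(34409957, Rational(1, 2))))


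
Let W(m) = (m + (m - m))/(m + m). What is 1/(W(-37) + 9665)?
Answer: 2/19331 ≈ 0.00010346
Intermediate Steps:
W(m) = ½ (W(m) = (m + 0)/((2*m)) = m*(1/(2*m)) = ½)
1/(W(-37) + 9665) = 1/(½ + 9665) = 1/(19331/2) = 2/19331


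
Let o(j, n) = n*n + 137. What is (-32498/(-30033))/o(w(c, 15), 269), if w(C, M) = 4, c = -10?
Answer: 16249/1088666217 ≈ 1.4926e-5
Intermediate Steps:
o(j, n) = 137 + n² (o(j, n) = n² + 137 = 137 + n²)
(-32498/(-30033))/o(w(c, 15), 269) = (-32498/(-30033))/(137 + 269²) = (-32498*(-1/30033))/(137 + 72361) = (32498/30033)/72498 = (32498/30033)*(1/72498) = 16249/1088666217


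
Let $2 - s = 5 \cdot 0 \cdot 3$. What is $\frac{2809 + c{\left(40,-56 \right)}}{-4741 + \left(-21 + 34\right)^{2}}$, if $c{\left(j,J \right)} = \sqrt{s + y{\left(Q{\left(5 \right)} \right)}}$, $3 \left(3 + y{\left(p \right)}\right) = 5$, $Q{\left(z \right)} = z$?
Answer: $- \frac{2809}{4572} - \frac{\sqrt{6}}{13716} \approx -0.61457$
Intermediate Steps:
$y{\left(p \right)} = - \frac{4}{3}$ ($y{\left(p \right)} = -3 + \frac{1}{3} \cdot 5 = -3 + \frac{5}{3} = - \frac{4}{3}$)
$s = 2$ ($s = 2 - 5 \cdot 0 \cdot 3 = 2 - 0 \cdot 3 = 2 - 0 = 2 + 0 = 2$)
$c{\left(j,J \right)} = \frac{\sqrt{6}}{3}$ ($c{\left(j,J \right)} = \sqrt{2 - \frac{4}{3}} = \sqrt{\frac{2}{3}} = \frac{\sqrt{6}}{3}$)
$\frac{2809 + c{\left(40,-56 \right)}}{-4741 + \left(-21 + 34\right)^{2}} = \frac{2809 + \frac{\sqrt{6}}{3}}{-4741 + \left(-21 + 34\right)^{2}} = \frac{2809 + \frac{\sqrt{6}}{3}}{-4741 + 13^{2}} = \frac{2809 + \frac{\sqrt{6}}{3}}{-4741 + 169} = \frac{2809 + \frac{\sqrt{6}}{3}}{-4572} = \left(2809 + \frac{\sqrt{6}}{3}\right) \left(- \frac{1}{4572}\right) = - \frac{2809}{4572} - \frac{\sqrt{6}}{13716}$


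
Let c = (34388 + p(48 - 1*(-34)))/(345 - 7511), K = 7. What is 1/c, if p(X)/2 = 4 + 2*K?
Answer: -3583/17212 ≈ -0.20817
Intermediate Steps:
p(X) = 36 (p(X) = 2*(4 + 2*7) = 2*(4 + 14) = 2*18 = 36)
c = -17212/3583 (c = (34388 + 36)/(345 - 7511) = 34424/(-7166) = 34424*(-1/7166) = -17212/3583 ≈ -4.8038)
1/c = 1/(-17212/3583) = -3583/17212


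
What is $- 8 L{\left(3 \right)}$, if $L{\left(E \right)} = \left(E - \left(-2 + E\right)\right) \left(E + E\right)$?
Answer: $-96$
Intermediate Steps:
$L{\left(E \right)} = 4 E$ ($L{\left(E \right)} = 2 \cdot 2 E = 4 E$)
$- 8 L{\left(3 \right)} = - 8 \cdot 4 \cdot 3 = \left(-8\right) 12 = -96$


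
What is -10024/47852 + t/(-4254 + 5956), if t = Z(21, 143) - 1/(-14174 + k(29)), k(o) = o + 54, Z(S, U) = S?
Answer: -4040079074/20493372669 ≈ -0.19714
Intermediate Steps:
k(o) = 54 + o
t = 295912/14091 (t = 21 - 1/(-14174 + (54 + 29)) = 21 - 1/(-14174 + 83) = 21 - 1/(-14091) = 21 - 1*(-1/14091) = 21 + 1/14091 = 295912/14091 ≈ 21.000)
-10024/47852 + t/(-4254 + 5956) = -10024/47852 + 295912/(14091*(-4254 + 5956)) = -10024*1/47852 + (295912/14091)/1702 = -358/1709 + (295912/14091)*(1/1702) = -358/1709 + 147956/11991441 = -4040079074/20493372669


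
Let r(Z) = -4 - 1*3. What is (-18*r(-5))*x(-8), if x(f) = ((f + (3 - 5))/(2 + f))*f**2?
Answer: 13440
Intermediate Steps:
r(Z) = -7 (r(Z) = -4 - 3 = -7)
x(f) = f**2*(-2 + f)/(2 + f) (x(f) = ((f - 2)/(2 + f))*f**2 = ((-2 + f)/(2 + f))*f**2 = f**2*(-2 + f)/(2 + f))
(-18*r(-5))*x(-8) = (-18*(-7))*((-8)**2*(-2 - 8)/(2 - 8)) = 126*(64*(-10)/(-6)) = 126*(64*(-1/6)*(-10)) = 126*(320/3) = 13440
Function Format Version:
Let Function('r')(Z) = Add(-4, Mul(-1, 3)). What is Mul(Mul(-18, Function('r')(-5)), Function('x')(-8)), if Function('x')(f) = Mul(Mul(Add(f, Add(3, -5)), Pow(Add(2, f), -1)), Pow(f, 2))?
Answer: 13440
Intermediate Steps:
Function('r')(Z) = -7 (Function('r')(Z) = Add(-4, -3) = -7)
Function('x')(f) = Mul(Pow(f, 2), Pow(Add(2, f), -1), Add(-2, f)) (Function('x')(f) = Mul(Mul(Add(f, -2), Pow(Add(2, f), -1)), Pow(f, 2)) = Mul(Mul(Add(-2, f), Pow(Add(2, f), -1)), Pow(f, 2)) = Mul(Mul(Pow(Add(2, f), -1), Add(-2, f)), Pow(f, 2)) = Mul(Pow(f, 2), Pow(Add(2, f), -1), Add(-2, f)))
Mul(Mul(-18, Function('r')(-5)), Function('x')(-8)) = Mul(Mul(-18, -7), Mul(Pow(-8, 2), Pow(Add(2, -8), -1), Add(-2, -8))) = Mul(126, Mul(64, Pow(-6, -1), -10)) = Mul(126, Mul(64, Rational(-1, 6), -10)) = Mul(126, Rational(320, 3)) = 13440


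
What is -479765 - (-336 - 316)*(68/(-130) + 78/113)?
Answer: -3523073269/7345 ≈ -4.7966e+5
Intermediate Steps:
-479765 - (-336 - 316)*(68/(-130) + 78/113) = -479765 - (-652)*(68*(-1/130) + 78*(1/113)) = -479765 - (-652)*(-34/65 + 78/113) = -479765 - (-652)*1228/7345 = -479765 - 1*(-800656/7345) = -479765 + 800656/7345 = -3523073269/7345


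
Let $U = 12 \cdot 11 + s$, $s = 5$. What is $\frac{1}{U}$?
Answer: $\frac{1}{137} \approx 0.0072993$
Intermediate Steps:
$U = 137$ ($U = 12 \cdot 11 + 5 = 132 + 5 = 137$)
$\frac{1}{U} = \frac{1}{137}$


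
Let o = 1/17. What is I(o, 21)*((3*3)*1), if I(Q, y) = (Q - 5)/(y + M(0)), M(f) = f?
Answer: -36/17 ≈ -2.1176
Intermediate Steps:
o = 1/17 ≈ 0.058824
I(Q, y) = (-5 + Q)/y (I(Q, y) = (Q - 5)/(y + 0) = (-5 + Q)/y)
I(o, 21)*((3*3)*1) = ((-5 + 1/17)/21)*((3*3)*1) = ((1/21)*(-84/17))*(9*1) = -4/17*9 = -36/17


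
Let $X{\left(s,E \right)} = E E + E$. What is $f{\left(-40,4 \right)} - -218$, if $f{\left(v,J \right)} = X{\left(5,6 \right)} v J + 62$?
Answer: $-6440$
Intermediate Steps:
$X{\left(s,E \right)} = E + E^{2}$ ($X{\left(s,E \right)} = E^{2} + E = E + E^{2}$)
$f{\left(v,J \right)} = 62 + 42 J v$ ($f{\left(v,J \right)} = 6 \left(1 + 6\right) v J + 62 = 6 \cdot 7 v J + 62 = 42 v J + 62 = 42 J v + 62 = 62 + 42 J v$)
$f{\left(-40,4 \right)} - -218 = \left(62 + 42 \cdot 4 \left(-40\right)\right) - -218 = \left(62 - 6720\right) + 218 = -6658 + 218 = -6440$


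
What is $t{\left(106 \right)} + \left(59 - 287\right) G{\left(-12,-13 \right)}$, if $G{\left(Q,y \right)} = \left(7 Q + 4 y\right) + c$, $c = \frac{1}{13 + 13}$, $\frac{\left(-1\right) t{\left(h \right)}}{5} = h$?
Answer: $\frac{396100}{13} \approx 30469.0$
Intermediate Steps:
$t{\left(h \right)} = - 5 h$
$c = \frac{1}{26} \approx 0.038462$
$G{\left(Q,y \right)} = \frac{1}{26} + 4 y + 7 Q$ ($G{\left(Q,y \right)} = \left(7 Q + 4 y\right) + \frac{1}{26} = \left(4 y + 7 Q\right) + \frac{1}{26} = \frac{1}{26} + 4 y + 7 Q$)
$t{\left(106 \right)} + \left(59 - 287\right) G{\left(-12,-13 \right)} = \left(-5\right) 106 + \left(59 - 287\right) \left(\frac{1}{26} + 4 \left(-13\right) + 7 \left(-12\right)\right) = -530 - 228 \left(\frac{1}{26} - 52 - 84\right) = -530 - - \frac{402990}{13} = -530 + \frac{402990}{13} = \frac{396100}{13}$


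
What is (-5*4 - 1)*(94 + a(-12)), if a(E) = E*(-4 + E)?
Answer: -6006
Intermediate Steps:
(-5*4 - 1)*(94 + a(-12)) = (-5*4 - 1)*(94 - 12*(-4 - 12)) = (-20 - 1)*(94 - 12*(-16)) = -21*(94 + 192) = -21*286 = -6006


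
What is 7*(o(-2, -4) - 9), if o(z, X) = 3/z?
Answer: -147/2 ≈ -73.500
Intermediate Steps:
7*(o(-2, -4) - 9) = 7*(3/(-2) - 9) = 7*(3*(-½) - 9) = 7*(-3/2 - 9) = 7*(-21/2) = -147/2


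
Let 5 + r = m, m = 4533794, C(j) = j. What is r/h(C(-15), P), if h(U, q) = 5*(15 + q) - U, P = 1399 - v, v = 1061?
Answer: 4533789/1780 ≈ 2547.1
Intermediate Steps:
P = 338 (P = 1399 - 1*1061 = 1399 - 1061 = 338)
h(U, q) = 75 - U + 5*q (h(U, q) = (75 + 5*q) - U = 75 - U + 5*q)
r = 4533789 (r = -5 + 4533794 = 4533789)
r/h(C(-15), P) = 4533789/(75 - 1*(-15) + 5*338) = 4533789/(75 + 15 + 1690) = 4533789/1780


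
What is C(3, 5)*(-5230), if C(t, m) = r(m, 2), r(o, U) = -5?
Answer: 26150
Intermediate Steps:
C(t, m) = -5
C(3, 5)*(-5230) = -5*(-5230) = 26150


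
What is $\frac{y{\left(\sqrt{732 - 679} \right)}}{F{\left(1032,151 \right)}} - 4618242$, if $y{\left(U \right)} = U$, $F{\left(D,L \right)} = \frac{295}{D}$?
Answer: $-4618242 + \frac{1032 \sqrt{53}}{295} \approx -4.6182 \cdot 10^{6}$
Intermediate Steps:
$\frac{y{\left(\sqrt{732 - 679} \right)}}{F{\left(1032,151 \right)}} - 4618242 = \frac{\sqrt{732 - 679}}{295 \cdot \frac{1}{1032}} - 4618242 = \frac{\sqrt{53}}{295 \cdot \frac{1}{1032}} - 4618242 = \frac{\sqrt{53}}{\frac{295}{1032}} - 4618242 = \sqrt{53} \cdot \frac{1032}{295} - 4618242 = \frac{1032 \sqrt{53}}{295} - 4618242 = -4618242 + \frac{1032 \sqrt{53}}{295}$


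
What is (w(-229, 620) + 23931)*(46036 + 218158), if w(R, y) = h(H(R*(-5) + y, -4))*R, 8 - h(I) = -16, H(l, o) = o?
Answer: 4870416390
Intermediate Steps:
h(I) = 24 (h(I) = 8 - 1*(-16) = 8 + 16 = 24)
w(R, y) = 24*R
(w(-229, 620) + 23931)*(46036 + 218158) = (24*(-229) + 23931)*(46036 + 218158) = (-5496 + 23931)*264194 = 18435*264194 = 4870416390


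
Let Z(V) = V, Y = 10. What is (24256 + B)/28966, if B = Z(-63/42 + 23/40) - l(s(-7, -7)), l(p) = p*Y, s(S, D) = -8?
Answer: 973403/1158640 ≈ 0.84013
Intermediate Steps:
l(p) = 10*p (l(p) = p*10 = 10*p)
B = 3163/40 (B = (-63/42 + 23/40) - 10*(-8) = (-63*1/42 + 23*(1/40)) - 1*(-80) = (-3/2 + 23/40) + 80 = -37/40 + 80 = 3163/40 ≈ 79.075)
(24256 + B)/28966 = (24256 + 3163/40)/28966 = (973403/40)*(1/28966) = 973403/1158640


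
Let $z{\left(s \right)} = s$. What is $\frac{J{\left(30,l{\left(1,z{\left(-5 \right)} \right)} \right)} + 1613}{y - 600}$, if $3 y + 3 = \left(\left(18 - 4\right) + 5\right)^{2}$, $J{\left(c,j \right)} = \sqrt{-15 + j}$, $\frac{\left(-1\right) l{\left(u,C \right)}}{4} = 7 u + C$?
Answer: $- \frac{4839}{1442} - \frac{3 i \sqrt{23}}{1442} \approx -3.3558 - 0.0099775 i$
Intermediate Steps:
$l{\left(u,C \right)} = - 28 u - 4 C$ ($l{\left(u,C \right)} = - 4 \left(7 u + C\right) = - 4 \left(C + 7 u\right) = - 28 u - 4 C$)
$y = \frac{358}{3}$ ($y = -1 + \frac{\left(\left(18 - 4\right) + 5\right)^{2}}{3} = -1 + \frac{\left(14 + 5\right)^{2}}{3} = -1 + \frac{19^{2}}{3} = -1 + \frac{1}{3} \cdot 361 = -1 + \frac{361}{3} = \frac{358}{3} \approx 119.33$)
$\frac{J{\left(30,l{\left(1,z{\left(-5 \right)} \right)} \right)} + 1613}{y - 600} = \frac{\sqrt{-15 - 8} + 1613}{\frac{358}{3} - 600} = \frac{\sqrt{-15 + \left(-28 + 20\right)} + 1613}{- \frac{1442}{3}} = \left(\sqrt{-15 - 8} + 1613\right) \left(- \frac{3}{1442}\right) = \left(\sqrt{-23} + 1613\right) \left(- \frac{3}{1442}\right) = \left(i \sqrt{23} + 1613\right) \left(- \frac{3}{1442}\right) = \left(1613 + i \sqrt{23}\right) \left(- \frac{3}{1442}\right) = - \frac{4839}{1442} - \frac{3 i \sqrt{23}}{1442}$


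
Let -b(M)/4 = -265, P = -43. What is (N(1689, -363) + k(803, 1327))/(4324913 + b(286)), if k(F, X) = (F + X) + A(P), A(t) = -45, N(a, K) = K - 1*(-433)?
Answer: 2155/4325973 ≈ 0.00049815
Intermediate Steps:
b(M) = 1060 (b(M) = -4*(-265) = 1060)
N(a, K) = 433 + K (N(a, K) = K + 433 = 433 + K)
k(F, X) = -45 + F + X (k(F, X) = (F + X) - 45 = -45 + F + X)
(N(1689, -363) + k(803, 1327))/(4324913 + b(286)) = ((433 - 363) + (-45 + 803 + 1327))/(4324913 + 1060) = (70 + 2085)/4325973 = 2155*(1/4325973) = 2155/4325973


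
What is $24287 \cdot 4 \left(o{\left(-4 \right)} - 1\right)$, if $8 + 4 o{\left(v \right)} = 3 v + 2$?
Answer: $-534314$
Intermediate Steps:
$o{\left(v \right)} = - \frac{3}{2} + \frac{3 v}{4}$ ($o{\left(v \right)} = -2 + \frac{3 v + 2}{4} = -2 + \frac{2 + 3 v}{4} = -2 + \left(\frac{1}{2} + \frac{3 v}{4}\right) = - \frac{3}{2} + \frac{3 v}{4}$)
$24287 \cdot 4 \left(o{\left(-4 \right)} - 1\right) = 24287 \cdot 4 \left(\left(- \frac{3}{2} + \frac{3}{4} \left(-4\right)\right) - 1\right) = 24287 \cdot 4 \left(\left(- \frac{3}{2} - 3\right) - 1\right) = 24287 \cdot 4 \left(- \frac{9}{2} - 1\right) = 24287 \cdot 4 \left(- \frac{11}{2}\right) = 24287 \left(-22\right) = -534314$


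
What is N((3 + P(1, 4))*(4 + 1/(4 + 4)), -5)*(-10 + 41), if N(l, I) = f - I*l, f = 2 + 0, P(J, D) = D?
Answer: 36301/8 ≈ 4537.6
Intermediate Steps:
f = 2
N(l, I) = 2 - I*l
N((3 + P(1, 4))*(4 + 1/(4 + 4)), -5)*(-10 + 41) = (2 - 1*(-5)*(3 + 4)*(4 + 1/(4 + 4)))*(-10 + 41) = (2 - 1*(-5)*7*(4 + 1/8))*31 = (2 - 1*(-5)*7*(33/8))*31 = (2 - 1*(-5)*231/8)*31 = (2 + 1155/8)*31 = (1171/8)*31 = 36301/8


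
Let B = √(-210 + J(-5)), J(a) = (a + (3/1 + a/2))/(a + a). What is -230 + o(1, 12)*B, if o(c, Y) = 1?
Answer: -230 + I*√20955/10 ≈ -230.0 + 14.476*I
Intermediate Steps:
J(a) = (3 + 3*a/2)/(2*a) (J(a) = (a + (3*1 + a*(½)))/((2*a)) = (a + (3 + a/2))*(1/(2*a)) = (3 + 3*a/2)*(1/(2*a)) = (3 + 3*a/2)/(2*a))
B = I*√20955/10 (B = √(-210 + (¾)*(2 - 5)/(-5)) = √(-210 + (¾)*(-⅕)*(-3)) = √(-210 + 9/20) = √(-4191/20) = I*√20955/10 ≈ 14.476*I)
-230 + o(1, 12)*B = -230 + 1*(I*√20955/10) = -230 + I*√20955/10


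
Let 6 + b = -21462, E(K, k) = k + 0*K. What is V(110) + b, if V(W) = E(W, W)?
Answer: -21358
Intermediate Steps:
E(K, k) = k (E(K, k) = k + 0 = k)
V(W) = W
b = -21468 (b = -6 - 21462 = -21468)
V(110) + b = 110 - 21468 = -21358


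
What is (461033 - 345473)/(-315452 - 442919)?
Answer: -115560/758371 ≈ -0.15238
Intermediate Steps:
(461033 - 345473)/(-315452 - 442919) = 115560/(-758371) = 115560*(-1/758371) = -115560/758371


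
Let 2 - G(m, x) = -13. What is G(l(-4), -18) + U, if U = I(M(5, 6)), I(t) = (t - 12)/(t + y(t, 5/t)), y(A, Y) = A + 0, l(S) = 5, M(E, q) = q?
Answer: 29/2 ≈ 14.500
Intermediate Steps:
y(A, Y) = A
G(m, x) = 15 (G(m, x) = 2 - 1*(-13) = 2 + 13 = 15)
I(t) = (-12 + t)/(2*t) (I(t) = (t - 12)/(t + t) = (-12 + t)/((2*t)) = (-12 + t)*(1/(2*t)) = (-12 + t)/(2*t))
U = -1/2 (U = (1/2)*(-12 + 6)/6 = (1/2)*(1/6)*(-6) = -1/2 ≈ -0.50000)
G(l(-4), -18) + U = 15 - 1/2 = 29/2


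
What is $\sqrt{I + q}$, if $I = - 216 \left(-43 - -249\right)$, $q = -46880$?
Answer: $4 i \sqrt{5711} \approx 302.28 i$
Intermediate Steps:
$I = -44496$ ($I = - 216 \left(-43 + 249\right) = \left(-216\right) 206 = -44496$)
$\sqrt{I + q} = \sqrt{-44496 - 46880} = \sqrt{-91376} = 4 i \sqrt{5711}$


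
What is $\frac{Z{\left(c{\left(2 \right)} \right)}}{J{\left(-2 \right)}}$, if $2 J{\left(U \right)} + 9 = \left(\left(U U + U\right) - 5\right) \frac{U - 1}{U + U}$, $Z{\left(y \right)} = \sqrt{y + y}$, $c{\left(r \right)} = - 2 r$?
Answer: $- \frac{16 i \sqrt{2}}{45} \approx - 0.50283 i$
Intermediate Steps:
$Z{\left(y \right)} = \sqrt{2} \sqrt{y}$ ($Z{\left(y \right)} = \sqrt{2 y} = \sqrt{2} \sqrt{y}$)
$J{\left(U \right)} = - \frac{9}{2} + \frac{\left(-1 + U\right) \left(-5 + U + U^{2}\right)}{4 U}$ ($J{\left(U \right)} = - \frac{9}{2} + \frac{\left(\left(U U + U\right) - 5\right) \frac{U - 1}{U + U}}{2} = - \frac{9}{2} + \frac{\left(\left(U^{2} + U\right) - 5\right) \frac{-1 + U}{2 U}}{2} = - \frac{9}{2} + \frac{\left(\left(U + U^{2}\right) - 5\right) \left(-1 + U\right) \frac{1}{2 U}}{2} = - \frac{9}{2} + \frac{\left(-5 + U + U^{2}\right) \frac{-1 + U}{2 U}}{2} = - \frac{9}{2} + \frac{\frac{1}{2} \frac{1}{U} \left(-1 + U\right) \left(-5 + U + U^{2}\right)}{2} = - \frac{9}{2} + \frac{\left(-1 + U\right) \left(-5 + U + U^{2}\right)}{4 U}$)
$\frac{Z{\left(c{\left(2 \right)} \right)}}{J{\left(-2 \right)}} = \frac{\sqrt{2} \sqrt{\left(-2\right) 2}}{\frac{1}{4} \frac{1}{-2} \left(5 - 2 \left(-24 + \left(-2\right)^{2}\right)\right)} = \frac{\sqrt{2} \sqrt{-4}}{\frac{1}{4} \left(- \frac{1}{2}\right) \left(5 - 2 \left(-24 + 4\right)\right)} = \frac{\sqrt{2} \cdot 2 i}{\frac{1}{4} \left(- \frac{1}{2}\right) \left(5 - -40\right)} = \frac{2 i \sqrt{2}}{\frac{1}{4} \left(- \frac{1}{2}\right) \left(5 + 40\right)} = \frac{2 i \sqrt{2}}{\frac{1}{4} \left(- \frac{1}{2}\right) 45} = \frac{2 i \sqrt{2}}{- \frac{45}{8}} = 2 i \sqrt{2} \left(- \frac{8}{45}\right) = - \frac{16 i \sqrt{2}}{45}$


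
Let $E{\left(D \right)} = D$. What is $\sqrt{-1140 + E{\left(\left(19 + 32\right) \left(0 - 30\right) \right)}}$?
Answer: $i \sqrt{2670} \approx 51.672 i$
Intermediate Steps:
$\sqrt{-1140 + E{\left(\left(19 + 32\right) \left(0 - 30\right) \right)}} = \sqrt{-1140 + \left(19 + 32\right) \left(0 - 30\right)} = \sqrt{-1140 + 51 \left(-30\right)} = \sqrt{-1140 - 1530} = \sqrt{-2670} = i \sqrt{2670}$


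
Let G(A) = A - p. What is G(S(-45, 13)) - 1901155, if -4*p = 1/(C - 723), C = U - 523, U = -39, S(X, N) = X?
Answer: -9772168001/5140 ≈ -1.9012e+6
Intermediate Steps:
C = -562 (C = -39 - 523 = -562)
p = 1/5140 (p = -1/(4*(-562 - 723)) = -1/4/(-1285) = -1/4*(-1/1285) = 1/5140 ≈ 0.00019455)
G(A) = -1/5140 + A (G(A) = A - 1*1/5140 = A - 1/5140 = -1/5140 + A)
G(S(-45, 13)) - 1901155 = (-1/5140 - 45) - 1901155 = -231301/5140 - 1901155 = -9772168001/5140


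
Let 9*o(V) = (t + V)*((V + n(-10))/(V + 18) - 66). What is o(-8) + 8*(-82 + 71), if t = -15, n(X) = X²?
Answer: 2572/45 ≈ 57.156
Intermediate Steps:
o(V) = (-66 + (100 + V)/(18 + V))*(-15 + V)/9 (o(V) = ((-15 + V)*((V + (-10)²)/(V + 18) - 66))/9 = ((-15 + V)*((V + 100)/(18 + V) - 66))/9 = ((-15 + V)*((100 + V)/(18 + V) - 66))/9 = ((-15 + V)*(-66 + (100 + V)/(18 + V)))/9 = ((-66 + (100 + V)/(18 + V))*(-15 + V))/9 = (-66 + (100 + V)/(18 + V))*(-15 + V)/9)
o(-8) + 8*(-82 + 71) = (16320 - 113*(-8) - 65*(-8)²)/(9*(18 - 8)) + 8*(-82 + 71) = (⅑)*(16320 + 904 - 65*64)/10 + 8*(-11) = (⅑)*(⅒)*(16320 + 904 - 4160) - 88 = (⅑)*(⅒)*13064 - 88 = 6532/45 - 88 = 2572/45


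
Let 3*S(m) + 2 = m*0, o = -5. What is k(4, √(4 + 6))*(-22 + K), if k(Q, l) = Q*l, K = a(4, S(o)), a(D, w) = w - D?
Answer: -320*√10/3 ≈ -337.31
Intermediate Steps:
S(m) = -⅔ (S(m) = -⅔ + (m*0)/3 = -⅔ + (⅓)*0 = -⅔ + 0 = -⅔)
K = -14/3 (K = -⅔ - 1*4 = -⅔ - 4 = -14/3 ≈ -4.6667)
k(4, √(4 + 6))*(-22 + K) = (4*√(4 + 6))*(-22 - 14/3) = (4*√10)*(-80/3) = -320*√10/3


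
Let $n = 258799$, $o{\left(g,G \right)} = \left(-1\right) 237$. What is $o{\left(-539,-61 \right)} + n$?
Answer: $258562$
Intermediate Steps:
$o{\left(g,G \right)} = -237$
$o{\left(-539,-61 \right)} + n = -237 + 258799 = 258562$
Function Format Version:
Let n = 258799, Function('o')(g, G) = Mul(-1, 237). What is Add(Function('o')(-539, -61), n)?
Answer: 258562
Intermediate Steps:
Function('o')(g, G) = -237
Add(Function('o')(-539, -61), n) = Add(-237, 258799) = 258562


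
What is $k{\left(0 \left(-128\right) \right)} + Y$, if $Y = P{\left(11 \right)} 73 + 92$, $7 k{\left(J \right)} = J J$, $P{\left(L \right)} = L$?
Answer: $895$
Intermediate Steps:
$k{\left(J \right)} = \frac{J^{2}}{7}$ ($k{\left(J \right)} = \frac{J J}{7} = \frac{J^{2}}{7}$)
$Y = 895$ ($Y = 11 \cdot 73 + 92 = 803 + 92 = 895$)
$k{\left(0 \left(-128\right) \right)} + Y = \frac{\left(0 \left(-128\right)\right)^{2}}{7} + 895 = \frac{0^{2}}{7} + 895 = \frac{1}{7} \cdot 0 + 895 = 0 + 895 = 895$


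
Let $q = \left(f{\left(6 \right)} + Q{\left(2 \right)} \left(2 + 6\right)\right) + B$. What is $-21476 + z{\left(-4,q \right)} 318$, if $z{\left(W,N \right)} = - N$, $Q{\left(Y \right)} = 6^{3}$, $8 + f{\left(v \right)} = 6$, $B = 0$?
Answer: $-570344$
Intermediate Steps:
$f{\left(v \right)} = -2$ ($f{\left(v \right)} = -8 + 6 = -2$)
$Q{\left(Y \right)} = 216$
$q = 1726$ ($q = \left(-2 + 216 \left(2 + 6\right)\right) + 0 = \left(-2 + 216 \cdot 8\right) + 0 = \left(-2 + 1728\right) + 0 = 1726 + 0 = 1726$)
$-21476 + z{\left(-4,q \right)} 318 = -21476 + \left(-1\right) 1726 \cdot 318 = -21476 - 548868 = -570344$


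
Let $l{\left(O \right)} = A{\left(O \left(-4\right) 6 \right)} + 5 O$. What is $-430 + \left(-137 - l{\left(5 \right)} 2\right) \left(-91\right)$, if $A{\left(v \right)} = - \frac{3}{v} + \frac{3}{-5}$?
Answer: $\frac{329647}{20} \approx 16482.0$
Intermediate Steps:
$A{\left(v \right)} = - \frac{3}{5} - \frac{3}{v}$ ($A{\left(v \right)} = - \frac{3}{v} + 3 \left(- \frac{1}{5}\right) = - \frac{3}{v} - \frac{3}{5} = - \frac{3}{5} - \frac{3}{v}$)
$l{\left(O \right)} = - \frac{3}{5} + 5 O + \frac{1}{8 O}$ ($l{\left(O \right)} = \left(- \frac{3}{5} - \frac{3}{O \left(-4\right) 6}\right) + 5 O = \left(- \frac{3}{5} - \frac{3}{- 4 O 6}\right) + 5 O = \left(- \frac{3}{5} - \frac{3}{\left(-24\right) O}\right) + 5 O = \left(- \frac{3}{5} - 3 \left(- \frac{1}{24 O}\right)\right) + 5 O = \left(- \frac{3}{5} + \frac{1}{8 O}\right) + 5 O = - \frac{3}{5} + 5 O + \frac{1}{8 O}$)
$-430 + \left(-137 - l{\left(5 \right)} 2\right) \left(-91\right) = -430 + \left(-137 - \left(- \frac{3}{5} + 5 \cdot 5 + \frac{1}{8 \cdot 5}\right) 2\right) \left(-91\right) = -430 + \left(-137 - \left(- \frac{3}{5} + 25 + \frac{1}{8} \cdot \frac{1}{5}\right) 2\right) \left(-91\right) = -430 + \left(-137 - \left(- \frac{3}{5} + 25 + \frac{1}{40}\right) 2\right) \left(-91\right) = -430 + \left(-137 - \frac{977}{40} \cdot 2\right) \left(-91\right) = -430 + \left(-137 - \frac{977}{20}\right) \left(-91\right) = -430 - - \frac{338247}{20} = -430 + \frac{338247}{20} = \frac{329647}{20}$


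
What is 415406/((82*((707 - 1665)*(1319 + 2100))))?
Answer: -207703/134291482 ≈ -0.0015467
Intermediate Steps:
415406/((82*((707 - 1665)*(1319 + 2100)))) = 415406/((82*(-958*3419))) = 415406/((82*(-3275402))) = 415406/(-268582964) = 415406*(-1/268582964) = -207703/134291482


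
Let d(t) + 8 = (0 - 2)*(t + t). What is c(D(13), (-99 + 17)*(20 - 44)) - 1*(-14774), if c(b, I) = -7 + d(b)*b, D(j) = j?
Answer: 13987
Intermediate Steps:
d(t) = -8 - 4*t (d(t) = -8 + (0 - 2)*(t + t) = -8 - 4*t)
c(b, I) = -7 + b*(-8 - 4*b) (c(b, I) = -7 + (-8 - 4*b)*b = -7 + b*(-8 - 4*b))
c(D(13), (-99 + 17)*(20 - 44)) - 1*(-14774) = (-7 - 4*13*(2 + 13)) - 1*(-14774) = (-7 - 4*13*15) + 14774 = (-7 - 780) + 14774 = -787 + 14774 = 13987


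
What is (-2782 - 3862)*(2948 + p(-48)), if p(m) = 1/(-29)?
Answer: -568002204/29 ≈ -1.9586e+7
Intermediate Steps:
p(m) = -1/29
(-2782 - 3862)*(2948 + p(-48)) = (-2782 - 3862)*(2948 - 1/29) = -6644*85491/29 = -568002204/29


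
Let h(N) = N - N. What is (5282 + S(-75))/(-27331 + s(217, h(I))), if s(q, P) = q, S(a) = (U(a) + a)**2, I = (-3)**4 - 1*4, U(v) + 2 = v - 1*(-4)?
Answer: -4531/4519 ≈ -1.0027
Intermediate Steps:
U(v) = 2 + v (U(v) = -2 + (v - 1*(-4)) = -2 + (v + 4) = -2 + (4 + v) = 2 + v)
I = 77 (I = 81 - 4 = 77)
S(a) = (2 + 2*a)**2 (S(a) = ((2 + a) + a)**2 = (2 + 2*a)**2)
h(N) = 0
(5282 + S(-75))/(-27331 + s(217, h(I))) = (5282 + 4*(1 - 75)**2)/(-27331 + 217) = (5282 + 4*(-74)**2)/(-27114) = (5282 + 4*5476)*(-1/27114) = (5282 + 21904)*(-1/27114) = 27186*(-1/27114) = -4531/4519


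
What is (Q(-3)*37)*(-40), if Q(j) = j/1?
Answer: 4440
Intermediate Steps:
Q(j) = j (Q(j) = j*1 = j)
(Q(-3)*37)*(-40) = -3*37*(-40) = -111*(-40) = 4440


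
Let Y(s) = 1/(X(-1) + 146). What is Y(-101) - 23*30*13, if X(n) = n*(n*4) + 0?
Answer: -1345499/150 ≈ -8970.0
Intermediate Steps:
X(n) = 4*n² (X(n) = n*(4*n) + 0 = 4*n² + 0 = 4*n²)
Y(s) = 1/150 (Y(s) = 1/(4*(-1)² + 146) = 1/(4*1 + 146) = 1/(4 + 146) = 1/150)
Y(-101) - 23*30*13 = 1/150 - 23*30*13 = 1/150 - 690*13 = 1/150 - 1*8970 = 1/150 - 8970 = -1345499/150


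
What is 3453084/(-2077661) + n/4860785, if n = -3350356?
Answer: -23745602908256/10099063423885 ≈ -2.3513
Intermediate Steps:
3453084/(-2077661) + n/4860785 = 3453084/(-2077661) - 3350356/4860785 = 3453084*(-1/2077661) - 3350356*1/4860785 = -3453084/2077661 - 3350356/4860785 = -23745602908256/10099063423885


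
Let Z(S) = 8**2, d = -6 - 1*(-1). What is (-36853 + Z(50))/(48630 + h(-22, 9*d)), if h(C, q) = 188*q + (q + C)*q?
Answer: -12263/14395 ≈ -0.85189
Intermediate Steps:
d = -5 (d = -6 + 1 = -5)
Z(S) = 64
h(C, q) = 188*q + q*(C + q) (h(C, q) = 188*q + (C + q)*q = 188*q + q*(C + q))
(-36853 + Z(50))/(48630 + h(-22, 9*d)) = (-36853 + 64)/(48630 + (9*(-5))*(188 - 22 + 9*(-5))) = -36789/(48630 - 45*(188 - 22 - 45)) = -36789/(48630 - 45*121) = -36789/(48630 - 5445) = -36789/43185 = -36789*1/43185 = -12263/14395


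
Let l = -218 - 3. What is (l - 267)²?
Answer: 238144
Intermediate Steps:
l = -221
(l - 267)² = (-221 - 267)² = (-488)² = 238144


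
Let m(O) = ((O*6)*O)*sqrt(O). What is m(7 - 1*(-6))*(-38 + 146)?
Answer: 109512*sqrt(13) ≈ 3.9485e+5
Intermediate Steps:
m(O) = 6*O**(5/2) (m(O) = ((6*O)*O)*sqrt(O) = (6*O**2)*sqrt(O) = 6*O**(5/2))
m(7 - 1*(-6))*(-38 + 146) = (6*(7 - 1*(-6))**(5/2))*(-38 + 146) = (6*(7 + 6)**(5/2))*108 = (6*13**(5/2))*108 = (6*(169*sqrt(13)))*108 = (1014*sqrt(13))*108 = 109512*sqrt(13)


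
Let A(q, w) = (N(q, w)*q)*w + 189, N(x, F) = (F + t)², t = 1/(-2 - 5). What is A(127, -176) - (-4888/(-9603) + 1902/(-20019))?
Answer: -2177561741265989251/3139960131 ≈ -6.9350e+8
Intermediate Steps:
t = -⅐ (t = 1/(-7) = -⅐ ≈ -0.14286)
N(x, F) = (-⅐ + F)² (N(x, F) = (F - ⅐)² = (-⅐ + F)²)
A(q, w) = 189 + q*w*(-1 + 7*w)²/49 (A(q, w) = (((-1 + 7*w)²/49)*q)*w + 189 = (q*(-1 + 7*w)²/49)*w + 189 = q*w*(-1 + 7*w)²/49 + 189 = 189 + q*w*(-1 + 7*w)²/49)
A(127, -176) - (-4888/(-9603) + 1902/(-20019)) = (189 + (1/49)*127*(-176)*(-1 + 7*(-176))²) - (-4888/(-9603) + 1902/(-20019)) = (189 + (1/49)*127*(-176)*(-1 - 1232)²) - (-4888*(-1/9603) + 1902*(-1/20019)) = (189 + (1/49)*127*(-176)*(-1233)²) - (4888/9603 - 634/6673) = (189 + (1/49)*127*(-176)*1520289) - 1*26529322/64080819 = (189 - 33981499728/49) - 26529322/64080819 = -33981490467/49 - 26529322/64080819 = -2177561741265989251/3139960131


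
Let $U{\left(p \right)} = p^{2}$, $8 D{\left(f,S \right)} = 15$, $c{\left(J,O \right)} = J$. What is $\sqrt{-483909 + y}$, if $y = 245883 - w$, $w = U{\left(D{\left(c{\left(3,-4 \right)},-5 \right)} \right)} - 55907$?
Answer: $\frac{i \sqrt{11655841}}{8} \approx 426.76 i$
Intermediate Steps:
$D{\left(f,S \right)} = \frac{15}{8}$ ($D{\left(f,S \right)} = \frac{1}{8} \cdot 15 = \frac{15}{8}$)
$w = - \frac{3577823}{64}$ ($w = \left(\frac{15}{8}\right)^{2} - 55907 = \frac{225}{64} - 55907 = - \frac{3577823}{64} \approx -55904.0$)
$y = \frac{19314335}{64}$ ($y = 245883 - - \frac{3577823}{64} = 245883 + \frac{3577823}{64} = \frac{19314335}{64} \approx 3.0179 \cdot 10^{5}$)
$\sqrt{-483909 + y} = \sqrt{-483909 + \frac{19314335}{64}} = \sqrt{- \frac{11655841}{64}} = \frac{i \sqrt{11655841}}{8}$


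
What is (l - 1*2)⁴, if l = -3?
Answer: 625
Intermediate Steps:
(l - 1*2)⁴ = (-3 - 1*2)⁴ = (-3 - 2)⁴ = (-5)⁴ = 625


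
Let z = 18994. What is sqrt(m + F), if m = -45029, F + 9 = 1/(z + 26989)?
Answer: I*sqrt(95229981537999)/45983 ≈ 212.22*I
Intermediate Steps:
F = -413846/45983 (F = -9 + 1/(18994 + 26989) = -9 + 1/45983 = -413846/45983 ≈ -9.0000)
sqrt(m + F) = sqrt(-45029 - 413846/45983) = sqrt(-2070982353/45983) = I*sqrt(95229981537999)/45983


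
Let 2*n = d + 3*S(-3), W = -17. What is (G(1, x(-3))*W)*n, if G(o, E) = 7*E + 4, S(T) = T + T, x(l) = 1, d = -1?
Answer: 3553/2 ≈ 1776.5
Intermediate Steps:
S(T) = 2*T
G(o, E) = 4 + 7*E
n = -19/2 (n = (-1 + 3*(2*(-3)))/2 = (-1 + 3*(-6))/2 = (-1 - 18)/2 = (½)*(-19) = -19/2 ≈ -9.5000)
(G(1, x(-3))*W)*n = ((4 + 7*1)*(-17))*(-19/2) = ((4 + 7)*(-17))*(-19/2) = (11*(-17))*(-19/2) = -187*(-19/2) = 3553/2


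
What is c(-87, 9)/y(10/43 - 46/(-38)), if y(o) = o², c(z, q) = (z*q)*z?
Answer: 561358249/17161 ≈ 32711.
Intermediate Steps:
c(z, q) = q*z² (c(z, q) = (q*z)*z = q*z²)
c(-87, 9)/y(10/43 - 46/(-38)) = (9*(-87)²)/((10/43 - 46/(-38))²) = (9*7569)/((10*(1/43) - 46*(-1/38))²) = 68121/((10/43 + 23/19)²) = 68121/((1179/817)²) = 68121/(1390041/667489) = 68121*(667489/1390041) = 561358249/17161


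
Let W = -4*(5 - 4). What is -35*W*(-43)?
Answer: -6020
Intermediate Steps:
W = -4 (W = -4*1 = -4)
-35*W*(-43) = -35*(-4)*(-43) = 140*(-43) = -6020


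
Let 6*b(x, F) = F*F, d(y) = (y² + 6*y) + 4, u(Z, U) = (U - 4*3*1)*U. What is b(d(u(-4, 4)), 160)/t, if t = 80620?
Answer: 640/12093 ≈ 0.052923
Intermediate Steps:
u(Z, U) = U*(-12 + U) (u(Z, U) = (U - 12*1)*U = (U - 12)*U = (-12 + U)*U = U*(-12 + U))
d(y) = 4 + y² + 6*y
b(x, F) = F²/6 (b(x, F) = (F*F)/6 = F²/6)
b(d(u(-4, 4)), 160)/t = ((⅙)*160²)/80620 = ((⅙)*25600)*(1/80620) = (12800/3)*(1/80620) = 640/12093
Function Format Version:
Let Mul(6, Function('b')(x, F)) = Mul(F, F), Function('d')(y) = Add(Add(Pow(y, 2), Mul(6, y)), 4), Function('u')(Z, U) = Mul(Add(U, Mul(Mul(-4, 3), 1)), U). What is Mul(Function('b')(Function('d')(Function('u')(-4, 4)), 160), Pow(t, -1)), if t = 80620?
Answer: Rational(640, 12093) ≈ 0.052923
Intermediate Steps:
Function('u')(Z, U) = Mul(U, Add(-12, U)) (Function('u')(Z, U) = Mul(Add(U, Mul(-12, 1)), U) = Mul(Add(U, -12), U) = Mul(Add(-12, U), U) = Mul(U, Add(-12, U)))
Function('d')(y) = Add(4, Pow(y, 2), Mul(6, y))
Function('b')(x, F) = Mul(Rational(1, 6), Pow(F, 2)) (Function('b')(x, F) = Mul(Rational(1, 6), Mul(F, F)) = Mul(Rational(1, 6), Pow(F, 2)))
Mul(Function('b')(Function('d')(Function('u')(-4, 4)), 160), Pow(t, -1)) = Mul(Mul(Rational(1, 6), Pow(160, 2)), Pow(80620, -1)) = Mul(Mul(Rational(1, 6), 25600), Rational(1, 80620)) = Mul(Rational(12800, 3), Rational(1, 80620)) = Rational(640, 12093)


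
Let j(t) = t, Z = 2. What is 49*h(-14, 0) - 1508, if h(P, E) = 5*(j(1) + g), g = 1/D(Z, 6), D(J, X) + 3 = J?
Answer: -1508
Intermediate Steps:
D(J, X) = -3 + J
g = -1 (g = 1/(-3 + 2) = 1/(-1) = -1)
h(P, E) = 0 (h(P, E) = 5*(1 - 1) = 5*0 = 0)
49*h(-14, 0) - 1508 = 49*0 - 1508 = 0 - 1508 = -1508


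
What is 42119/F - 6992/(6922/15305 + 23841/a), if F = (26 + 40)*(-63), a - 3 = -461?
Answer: 2448775856657/19532676366 ≈ 125.37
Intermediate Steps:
a = -458 (a = 3 - 461 = -458)
F = -4158 (F = 66*(-63) = -4158)
42119/F - 6992/(6922/15305 + 23841/a) = 42119/(-4158) - 6992/(6922/15305 + 23841/(-458)) = 42119*(-1/4158) - 6992/(6922*(1/15305) + 23841*(-1/458)) = -547/54 - 6992/(6922/15305 - 23841/458) = -547/54 - 6992/(-361716229/7009690) = -547/54 - 6992*(-7009690/361716229) = -547/54 + 49011752480/361716229 = 2448775856657/19532676366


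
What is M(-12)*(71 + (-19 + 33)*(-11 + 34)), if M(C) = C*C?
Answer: 56592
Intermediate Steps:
M(C) = C²
M(-12)*(71 + (-19 + 33)*(-11 + 34)) = (-12)²*(71 + (-19 + 33)*(-11 + 34)) = 144*(71 + 14*23) = 144*(71 + 322) = 144*393 = 56592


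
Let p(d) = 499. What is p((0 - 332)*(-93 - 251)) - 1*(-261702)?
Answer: 262201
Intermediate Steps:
p((0 - 332)*(-93 - 251)) - 1*(-261702) = 499 - 1*(-261702) = 499 + 261702 = 262201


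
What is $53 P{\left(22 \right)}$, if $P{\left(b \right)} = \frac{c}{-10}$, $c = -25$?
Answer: $\frac{265}{2} \approx 132.5$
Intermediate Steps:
$P{\left(b \right)} = \frac{5}{2}$ ($P{\left(b \right)} = - \frac{25}{-10} = \left(-25\right) \left(- \frac{1}{10}\right) = \frac{5}{2}$)
$53 P{\left(22 \right)} = 53 \cdot \frac{5}{2} = \frac{265}{2}$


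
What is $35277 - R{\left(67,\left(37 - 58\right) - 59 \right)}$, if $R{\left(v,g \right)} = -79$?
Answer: $35356$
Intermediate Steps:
$35277 - R{\left(67,\left(37 - 58\right) - 59 \right)} = 35277 - -79 = 35277 + 79 = 35356$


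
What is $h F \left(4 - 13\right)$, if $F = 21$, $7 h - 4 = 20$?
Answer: $-648$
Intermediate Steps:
$h = \frac{24}{7}$ ($h = \frac{4}{7} + \frac{1}{7} \cdot 20 = \frac{4}{7} + \frac{20}{7} = \frac{24}{7} \approx 3.4286$)
$h F \left(4 - 13\right) = \frac{24}{7} \cdot 21 \left(4 - 13\right) = 72 \left(-9\right) = -648$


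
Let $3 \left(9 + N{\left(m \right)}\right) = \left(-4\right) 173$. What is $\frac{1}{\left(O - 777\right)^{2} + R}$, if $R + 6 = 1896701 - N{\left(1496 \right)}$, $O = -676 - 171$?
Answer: $\frac{3}{13602932} \approx 2.2054 \cdot 10^{-7}$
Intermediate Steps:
$N{\left(m \right)} = - \frac{719}{3}$ ($N{\left(m \right)} = -9 + \frac{\left(-4\right) 173}{3} = -9 + \frac{1}{3} \left(-692\right) = -9 - \frac{692}{3} = - \frac{719}{3}$)
$O = -847$ ($O = -676 - 171 = -847$)
$R = \frac{5690804}{3}$ ($R = -6 + \left(1896701 - - \frac{719}{3}\right) = -6 + \left(1896701 + \frac{719}{3}\right) = -6 + \frac{5690822}{3} = \frac{5690804}{3} \approx 1.8969 \cdot 10^{6}$)
$\frac{1}{\left(O - 777\right)^{2} + R} = \frac{1}{\left(-847 - 777\right)^{2} + \frac{5690804}{3}} = \frac{1}{\left(-1624\right)^{2} + \frac{5690804}{3}} = \frac{1}{2637376 + \frac{5690804}{3}} = \frac{1}{\frac{13602932}{3}} = \frac{3}{13602932}$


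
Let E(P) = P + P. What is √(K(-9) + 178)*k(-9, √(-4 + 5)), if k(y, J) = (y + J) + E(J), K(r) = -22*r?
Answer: -12*√94 ≈ -116.34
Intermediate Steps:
E(P) = 2*P
k(y, J) = y + 3*J (k(y, J) = (y + J) + 2*J = (J + y) + 2*J = y + 3*J)
√(K(-9) + 178)*k(-9, √(-4 + 5)) = √(-22*(-9) + 178)*(-9 + 3*√(-4 + 5)) = √(198 + 178)*(-9 + 3*√1) = √376*(-9 + 3*1) = (2*√94)*(-9 + 3) = (2*√94)*(-6) = -12*√94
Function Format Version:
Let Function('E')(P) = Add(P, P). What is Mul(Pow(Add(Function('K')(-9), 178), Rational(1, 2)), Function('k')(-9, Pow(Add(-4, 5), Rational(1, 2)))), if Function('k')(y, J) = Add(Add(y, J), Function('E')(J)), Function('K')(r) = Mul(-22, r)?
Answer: Mul(-12, Pow(94, Rational(1, 2))) ≈ -116.34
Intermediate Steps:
Function('E')(P) = Mul(2, P)
Function('k')(y, J) = Add(y, Mul(3, J)) (Function('k')(y, J) = Add(Add(y, J), Mul(2, J)) = Add(Add(J, y), Mul(2, J)) = Add(y, Mul(3, J)))
Mul(Pow(Add(Function('K')(-9), 178), Rational(1, 2)), Function('k')(-9, Pow(Add(-4, 5), Rational(1, 2)))) = Mul(Pow(Add(Mul(-22, -9), 178), Rational(1, 2)), Add(-9, Mul(3, Pow(Add(-4, 5), Rational(1, 2))))) = Mul(Pow(Add(198, 178), Rational(1, 2)), Add(-9, Mul(3, Pow(1, Rational(1, 2))))) = Mul(Pow(376, Rational(1, 2)), Add(-9, Mul(3, 1))) = Mul(Mul(2, Pow(94, Rational(1, 2))), Add(-9, 3)) = Mul(Mul(2, Pow(94, Rational(1, 2))), -6) = Mul(-12, Pow(94, Rational(1, 2)))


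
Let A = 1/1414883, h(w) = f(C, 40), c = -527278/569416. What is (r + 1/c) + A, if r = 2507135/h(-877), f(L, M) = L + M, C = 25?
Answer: 187036230021399374/4849238410081 ≈ 38570.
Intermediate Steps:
c = -263639/284708 (c = -527278*1/569416 = -263639/284708 ≈ -0.92600)
h(w) = 65 (h(w) = 25 + 40 = 65)
A = 1/1414883 ≈ 7.0677e-7
r = 501427/13 (r = 2507135/65 = 2507135*(1/65) = 501427/13 ≈ 38571.)
(r + 1/c) + A = (501427/13 + 1/(-263639/284708)) + 1/1414883 = (501427/13 - 284708/263639) + 1/1414883 = 132192011649/3427307 + 1/1414883 = 187036230021399374/4849238410081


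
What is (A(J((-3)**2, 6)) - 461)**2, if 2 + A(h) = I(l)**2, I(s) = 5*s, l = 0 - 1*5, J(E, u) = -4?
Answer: 26244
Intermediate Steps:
l = -5 (l = 0 - 5 = -5)
A(h) = 623 (A(h) = -2 + (5*(-5))**2 = -2 + (-25)**2 = -2 + 625 = 623)
(A(J((-3)**2, 6)) - 461)**2 = (623 - 461)**2 = 162**2 = 26244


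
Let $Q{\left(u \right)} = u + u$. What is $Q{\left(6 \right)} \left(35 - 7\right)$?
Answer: $336$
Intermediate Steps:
$Q{\left(u \right)} = 2 u$
$Q{\left(6 \right)} \left(35 - 7\right) = 2 \cdot 6 \left(35 - 7\right) = 12 \cdot 28 = 336$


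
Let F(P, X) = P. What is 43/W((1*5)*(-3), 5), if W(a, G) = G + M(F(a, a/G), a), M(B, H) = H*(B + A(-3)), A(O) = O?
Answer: 43/275 ≈ 0.15636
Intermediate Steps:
M(B, H) = H*(-3 + B) (M(B, H) = H*(B - 3) = H*(-3 + B))
W(a, G) = G + a*(-3 + a)
43/W((1*5)*(-3), 5) = 43/(5 + ((1*5)*(-3))*(-3 + (1*5)*(-3))) = 43/(5 + (5*(-3))*(-3 + 5*(-3))) = 43/(5 - 15*(-3 - 15)) = 43/(5 - 15*(-18)) = 43/(5 + 270) = 43/275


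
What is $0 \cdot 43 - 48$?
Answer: $-48$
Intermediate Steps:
$0 \cdot 43 - 48 = 0 - 48 = -48$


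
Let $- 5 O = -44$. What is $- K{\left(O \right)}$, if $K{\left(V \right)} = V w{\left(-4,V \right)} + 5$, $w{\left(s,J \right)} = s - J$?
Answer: $\frac{2691}{25} \approx 107.64$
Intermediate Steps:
$O = \frac{44}{5}$ ($O = \left(- \frac{1}{5}\right) \left(-44\right) = \frac{44}{5} \approx 8.8$)
$K{\left(V \right)} = 5 + V \left(-4 - V\right)$ ($K{\left(V \right)} = V \left(-4 - V\right) + 5 = 5 + V \left(-4 - V\right)$)
$- K{\left(O \right)} = - (5 - \frac{44 \left(4 + \frac{44}{5}\right)}{5}) = - (5 - \frac{44}{5} \cdot \frac{64}{5}) = - (5 - \frac{2816}{25}) = \left(-1\right) \left(- \frac{2691}{25}\right) = \frac{2691}{25}$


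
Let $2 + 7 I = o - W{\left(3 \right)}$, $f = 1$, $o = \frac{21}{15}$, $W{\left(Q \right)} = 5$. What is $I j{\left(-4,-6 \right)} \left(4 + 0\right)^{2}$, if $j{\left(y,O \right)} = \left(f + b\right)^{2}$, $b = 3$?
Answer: $- \frac{1024}{5} \approx -204.8$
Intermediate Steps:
$o = \frac{7}{5}$ ($o = 21 \cdot \frac{1}{15} = \frac{7}{5} \approx 1.4$)
$j{\left(y,O \right)} = 16$ ($j{\left(y,O \right)} = \left(1 + 3\right)^{2} = 4^{2} = 16$)
$I = - \frac{4}{5}$ ($I = - \frac{2}{7} + \frac{\frac{7}{5} - 5}{7} = - \frac{2}{7} + \frac{1}{7} \left(- \frac{18}{5}\right) = - \frac{2}{7} - \frac{18}{35} = - \frac{4}{5} \approx -0.8$)
$I j{\left(-4,-6 \right)} \left(4 + 0\right)^{2} = \left(- \frac{4}{5}\right) 16 \left(4 + 0\right)^{2} = - \frac{64 \cdot 4^{2}}{5} = \left(- \frac{64}{5}\right) 16 = - \frac{1024}{5}$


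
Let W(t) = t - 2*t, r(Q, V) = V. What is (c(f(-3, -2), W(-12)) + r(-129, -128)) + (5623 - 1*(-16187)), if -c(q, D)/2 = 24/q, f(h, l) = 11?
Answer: 238454/11 ≈ 21678.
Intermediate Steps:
W(t) = -t
c(q, D) = -48/q
(c(f(-3, -2), W(-12)) + r(-129, -128)) + (5623 - 1*(-16187)) = (-48/11 - 128) + (5623 - 1*(-16187)) = (-48*1/11 - 128) + (5623 + 16187) = (-48/11 - 128) + 21810 = -1456/11 + 21810 = 238454/11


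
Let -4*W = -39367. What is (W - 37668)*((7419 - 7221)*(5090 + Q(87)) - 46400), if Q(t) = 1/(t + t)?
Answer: -3103318412965/116 ≈ -2.6753e+10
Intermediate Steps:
W = 39367/4 (W = -¼*(-39367) = 39367/4 ≈ 9841.8)
Q(t) = 1/(2*t)
(W - 37668)*((7419 - 7221)*(5090 + Q(87)) - 46400) = (39367/4 - 37668)*((7419 - 7221)*(5090 + (½)/87) - 46400) = -111305*(198*(5090 + (½)*(1/87)) - 46400)/4 = -111305*(198*(5090 + 1/174) - 46400)/4 = -111305*(198*(885661/174) - 46400)/4 = -111305*(29226813/29 - 46400)/4 = -111305/4*27881213/29 = -3103318412965/116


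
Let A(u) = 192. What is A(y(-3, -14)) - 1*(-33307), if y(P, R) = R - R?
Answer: 33499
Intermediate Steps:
y(P, R) = 0
A(y(-3, -14)) - 1*(-33307) = 192 - 1*(-33307) = 192 + 33307 = 33499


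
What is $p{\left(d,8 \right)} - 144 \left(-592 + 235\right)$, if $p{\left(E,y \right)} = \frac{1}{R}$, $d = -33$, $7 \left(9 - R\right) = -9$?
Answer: $\frac{3701383}{72} \approx 51408.0$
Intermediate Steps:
$R = \frac{72}{7}$ ($R = 9 - - \frac{9}{7} = 9 + \frac{9}{7} = \frac{72}{7} \approx 10.286$)
$p{\left(E,y \right)} = \frac{7}{72}$ ($p{\left(E,y \right)} = \frac{1}{\frac{72}{7}} = \frac{7}{72}$)
$p{\left(d,8 \right)} - 144 \left(-592 + 235\right) = \frac{7}{72} - 144 \left(-592 + 235\right) = \frac{7}{72} - -51408 = \frac{7}{72} + 51408 = \frac{3701383}{72}$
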